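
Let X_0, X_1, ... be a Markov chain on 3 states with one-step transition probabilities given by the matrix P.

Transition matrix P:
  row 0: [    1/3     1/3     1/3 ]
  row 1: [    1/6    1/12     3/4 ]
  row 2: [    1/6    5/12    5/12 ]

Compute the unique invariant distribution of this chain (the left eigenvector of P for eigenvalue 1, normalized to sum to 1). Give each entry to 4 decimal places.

π = [0.2000, 0.3000, 0.5000]

Balance equations π_j = Σ_i π_i·P[i][j]:
  π_0 = 1/3·π_0 + 1/6·π_1 + 1/6·π_2
  π_1 = 1/3·π_0 + 1/12·π_1 + 5/12·π_2
  normalize: π_0 + π_1 + π_2 = 1
Solving the linear system gives exactly π = [1/5, 3/10, 1/2].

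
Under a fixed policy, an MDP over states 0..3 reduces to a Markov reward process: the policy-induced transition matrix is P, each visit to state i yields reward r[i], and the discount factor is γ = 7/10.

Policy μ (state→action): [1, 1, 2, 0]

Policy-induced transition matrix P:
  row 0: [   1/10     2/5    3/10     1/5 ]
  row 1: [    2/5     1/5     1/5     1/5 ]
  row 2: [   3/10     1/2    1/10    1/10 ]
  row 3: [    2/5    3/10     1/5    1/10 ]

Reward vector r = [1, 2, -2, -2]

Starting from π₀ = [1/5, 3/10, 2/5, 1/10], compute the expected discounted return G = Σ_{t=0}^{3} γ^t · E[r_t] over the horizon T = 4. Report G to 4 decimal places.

G = 0.2384

t=0: π = [0.2000, 0.3000, 0.4000, 0.1000], E[r] = -0.2000, γ^t·E[r] = -0.200000, running G = -0.200000
t=1: π = [0.3000, 0.3700, 0.1800, 0.1500], E[r] = 0.3800, γ^t·E[r] = 0.266000, running G = 0.066000
t=2: π = [0.2920, 0.3290, 0.2120, 0.1670], E[r] = 0.1920, γ^t·E[r] = 0.094080, running G = 0.160080
t=3: π = [0.2912, 0.3387, 0.2080, 0.1621], E[r] = 0.2284, γ^t·E[r] = 0.078341, running G = 0.238421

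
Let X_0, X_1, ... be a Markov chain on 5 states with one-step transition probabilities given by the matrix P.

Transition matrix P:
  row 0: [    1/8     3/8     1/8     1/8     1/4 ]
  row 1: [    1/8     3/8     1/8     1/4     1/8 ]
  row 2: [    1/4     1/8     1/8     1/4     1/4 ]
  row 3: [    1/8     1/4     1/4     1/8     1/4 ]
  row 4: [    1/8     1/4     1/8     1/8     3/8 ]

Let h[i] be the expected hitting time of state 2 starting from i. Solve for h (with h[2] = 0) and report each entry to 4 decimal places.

First-step conditioning: h[2] = 0; for i ≠ 2, h[i] = 1 + Σ_k P[i][k]·h[k].
  h[0] = 1 + 1/8·h[0] + 3/8·h[1] + 1/8·h[3] + 1/4·h[4]
  h[1] = 1 + 1/8·h[0] + 3/8·h[1] + 1/4·h[3] + 1/8·h[4]
  h[3] = 1 + 1/8·h[0] + 1/4·h[1] + 1/8·h[3] + 1/4·h[4]
  h[4] = 1 + 1/8·h[0] + 1/4·h[1] + 1/8·h[3] + 3/8·h[4]
Solving the 4×4 linear system over states ≠ 2 gives exactly h = [3576/521, 3520/521, 0, 3136/521, 3584/521] (h[2] = 0 is the target).

h = [6.8637, 6.7562, 0.0000, 6.0192, 6.8791]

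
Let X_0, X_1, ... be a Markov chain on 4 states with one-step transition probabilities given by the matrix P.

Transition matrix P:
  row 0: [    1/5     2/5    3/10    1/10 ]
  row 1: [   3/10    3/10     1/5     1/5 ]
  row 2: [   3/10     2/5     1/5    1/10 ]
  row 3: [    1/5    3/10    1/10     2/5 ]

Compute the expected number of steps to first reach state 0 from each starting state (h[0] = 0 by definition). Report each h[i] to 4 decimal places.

First-step conditioning: h[0] = 0; for i ≠ 0, h[i] = 1 + Σ_k P[i][k]·h[k].
  h[1] = 1 + 3/10·h[1] + 1/5·h[2] + 1/5·h[3]
  h[2] = 1 + 2/5·h[1] + 1/5·h[2] + 1/10·h[3]
  h[3] = 1 + 3/10·h[1] + 1/10·h[2] + 2/5·h[3]
Solving the 3×3 linear system over states ≠ 0 gives exactly h = [0, 790/219, 260/73, 890/219] (h[0] = 0 is the target).

h = [0.0000, 3.6073, 3.5616, 4.0639]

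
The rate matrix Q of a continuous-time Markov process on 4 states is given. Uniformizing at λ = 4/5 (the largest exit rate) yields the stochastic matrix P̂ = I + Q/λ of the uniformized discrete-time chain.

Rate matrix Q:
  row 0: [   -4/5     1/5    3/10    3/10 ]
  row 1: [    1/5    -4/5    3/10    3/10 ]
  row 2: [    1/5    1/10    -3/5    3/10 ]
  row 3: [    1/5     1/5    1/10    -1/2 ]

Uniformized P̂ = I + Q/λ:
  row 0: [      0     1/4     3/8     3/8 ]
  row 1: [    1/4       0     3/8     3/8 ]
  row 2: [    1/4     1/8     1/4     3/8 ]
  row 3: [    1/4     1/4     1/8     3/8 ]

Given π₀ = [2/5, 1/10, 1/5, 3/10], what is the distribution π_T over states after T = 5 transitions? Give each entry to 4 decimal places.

t=0: π = [0.4000, 0.1000, 0.2000, 0.3000]
t=1: π = [0.1500, 0.2000, 0.2750, 0.3750]
t=2: π = [0.2125, 0.1656, 0.2469, 0.3750]
t=3: π = [0.1969, 0.1777, 0.2504, 0.3750]
t=4: π = [0.2008, 0.1743, 0.2500, 0.3750]
t=5: π = [0.1998, 0.1752, 0.2500, 0.3750]

π = [0.1998, 0.1752, 0.2500, 0.3750]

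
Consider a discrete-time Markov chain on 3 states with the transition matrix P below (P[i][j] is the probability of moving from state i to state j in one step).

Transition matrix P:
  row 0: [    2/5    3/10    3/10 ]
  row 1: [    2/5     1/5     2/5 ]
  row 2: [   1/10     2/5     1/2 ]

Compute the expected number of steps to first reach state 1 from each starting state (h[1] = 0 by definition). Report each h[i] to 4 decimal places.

First-step conditioning: h[1] = 0; for i ≠ 1, h[i] = 1 + Σ_k P[i][k]·h[k].
  h[0] = 1 + 2/5·h[0] + 3/10·h[2]
  h[2] = 1 + 1/10·h[0] + 1/2·h[2]
Solving the 2×2 linear system over states ≠ 1 gives exactly h = [80/27, 0, 70/27] (h[1] = 0 is the target).

h = [2.9630, 0.0000, 2.5926]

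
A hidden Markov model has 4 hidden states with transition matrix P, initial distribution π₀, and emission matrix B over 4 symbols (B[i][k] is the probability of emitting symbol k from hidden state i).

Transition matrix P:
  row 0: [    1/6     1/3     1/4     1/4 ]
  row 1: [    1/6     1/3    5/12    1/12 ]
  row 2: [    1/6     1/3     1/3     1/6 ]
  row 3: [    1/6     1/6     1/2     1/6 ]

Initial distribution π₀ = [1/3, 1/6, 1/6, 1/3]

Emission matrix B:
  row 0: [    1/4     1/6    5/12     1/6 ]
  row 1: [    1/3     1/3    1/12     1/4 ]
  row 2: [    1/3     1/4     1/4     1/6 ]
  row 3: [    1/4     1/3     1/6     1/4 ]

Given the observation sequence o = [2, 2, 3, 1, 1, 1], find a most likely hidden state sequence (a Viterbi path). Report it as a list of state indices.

t=0: δ = [1.389e-01, 1.389e-02, 4.167e-02, 5.556e-02]  (obs o_0=2)
t=1: δ = [9.645e-03, 3.858e-03, 8.681e-03, 5.787e-03]  ψ = [0, 0, 0, 0]  (obs o_1=2)
t=2: δ = [2.679e-04, 8.038e-04, 4.823e-04, 6.028e-04]  ψ = [0, 0, 2, 0]  (obs o_2=3)
t=3: δ = [2.233e-05, 8.931e-05, 8.372e-05, 3.349e-05]  ψ = [1, 1, 1, 3]  (obs o_3=1)
t=4: δ = [2.481e-06, 9.923e-06, 9.303e-06, 4.651e-06]  ψ = [1, 1, 1, 2]  (obs o_4=1)
t=5: δ = [2.756e-07, 1.103e-06, 1.034e-06, 5.168e-07]  ψ = [1, 1, 1, 2]  (obs o_5=1)
backtrack: best end state = 1; path = [0, 0, 1, 1, 1, 1]

path = [0, 0, 1, 1, 1, 1]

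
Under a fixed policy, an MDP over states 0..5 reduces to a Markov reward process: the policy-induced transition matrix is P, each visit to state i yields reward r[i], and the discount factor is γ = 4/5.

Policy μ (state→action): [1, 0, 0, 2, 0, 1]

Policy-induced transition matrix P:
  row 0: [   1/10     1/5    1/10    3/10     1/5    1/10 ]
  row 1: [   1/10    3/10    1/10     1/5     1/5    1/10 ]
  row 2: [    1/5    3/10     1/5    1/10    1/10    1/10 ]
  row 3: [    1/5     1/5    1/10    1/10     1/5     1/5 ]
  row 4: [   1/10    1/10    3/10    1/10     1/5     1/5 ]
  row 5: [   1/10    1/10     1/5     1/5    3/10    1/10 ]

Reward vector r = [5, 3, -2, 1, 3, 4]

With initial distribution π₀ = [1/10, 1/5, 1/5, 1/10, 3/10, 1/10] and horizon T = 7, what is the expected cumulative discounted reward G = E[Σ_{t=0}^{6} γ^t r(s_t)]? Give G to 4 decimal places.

t=0: π = [0.1000, 0.2000, 0.2000, 0.1000, 0.3000, 0.1000], E[r] = 2.1000, γ^t·E[r] = 2.100000, running G = 2.100000
t=1: π = [0.1300, 0.2000, 0.1900, 0.1500, 0.1900, 0.1400], E[r] = 2.1500, γ^t·E[r] = 1.720000, running G = 3.820000
t=2: π = [0.1340, 0.2060, 0.1710, 0.1600, 0.1950, 0.1340], E[r] = 2.2270, γ^t·E[r] = 1.425280, running G = 5.245280
t=3: π = [0.1331, 0.2048, 0.1695, 0.1608, 0.1963, 0.1355], E[r] = 2.2326, γ^t·E[r] = 1.143091, running G = 6.388371
t=4: π = [0.1330, 0.2043, 0.1698, 0.1607, 0.1966, 0.1357], E[r] = 2.2317, γ^t·E[r] = 0.914092, running G = 7.302463
t=5: π = [0.1330, 0.2042, 0.1699, 0.1606, 0.1966, 0.1357], E[r] = 2.2313, γ^t·E[r] = 0.731142, running G = 8.033605
t=6: π = [0.1330, 0.2042, 0.1699, 0.1606, 0.1966, 0.1357], E[r] = 2.2312, γ^t·E[r] = 0.584903, running G = 8.618508

G = 8.6185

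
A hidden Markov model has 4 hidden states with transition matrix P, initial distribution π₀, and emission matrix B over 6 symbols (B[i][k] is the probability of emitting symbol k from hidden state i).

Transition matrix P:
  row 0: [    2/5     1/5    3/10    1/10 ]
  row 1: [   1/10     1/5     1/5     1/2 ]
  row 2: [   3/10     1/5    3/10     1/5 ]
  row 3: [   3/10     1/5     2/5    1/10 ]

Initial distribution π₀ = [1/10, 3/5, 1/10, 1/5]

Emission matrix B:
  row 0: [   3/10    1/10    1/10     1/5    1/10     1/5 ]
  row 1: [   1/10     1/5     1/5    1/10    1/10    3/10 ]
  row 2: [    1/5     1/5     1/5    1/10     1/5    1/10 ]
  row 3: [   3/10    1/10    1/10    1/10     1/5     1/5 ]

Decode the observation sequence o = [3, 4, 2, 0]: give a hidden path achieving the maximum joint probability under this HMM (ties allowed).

path = [1, 3, 2, 0]

t=0: δ = [2.000e-02, 6.000e-02, 1.000e-02, 2.000e-02]  (obs o_0=3)
t=1: δ = [8.000e-04, 1.200e-03, 2.400e-03, 6.000e-03]  ψ = [0, 1, 1, 1]  (obs o_1=4)
t=2: δ = [1.800e-04, 2.400e-04, 4.800e-04, 6.000e-05]  ψ = [3, 3, 3, 1]  (obs o_2=2)
t=3: δ = [4.320e-05, 9.600e-06, 2.880e-05, 3.600e-05]  ψ = [2, 2, 2, 1]  (obs o_3=0)
backtrack: best end state = 0; path = [1, 3, 2, 0]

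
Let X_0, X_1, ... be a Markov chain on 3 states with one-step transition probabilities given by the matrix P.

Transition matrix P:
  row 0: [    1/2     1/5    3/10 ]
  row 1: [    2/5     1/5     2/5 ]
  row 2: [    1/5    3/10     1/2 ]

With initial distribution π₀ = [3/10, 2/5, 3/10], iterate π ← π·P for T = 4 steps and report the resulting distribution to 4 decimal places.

t=0: π = [0.3000, 0.4000, 0.3000]
t=1: π = [0.3700, 0.2300, 0.4000]
t=2: π = [0.3570, 0.2400, 0.4030]
t=3: π = [0.3551, 0.2403, 0.4046]
t=4: π = [0.3546, 0.2405, 0.4050]

π = [0.3546, 0.2405, 0.4050]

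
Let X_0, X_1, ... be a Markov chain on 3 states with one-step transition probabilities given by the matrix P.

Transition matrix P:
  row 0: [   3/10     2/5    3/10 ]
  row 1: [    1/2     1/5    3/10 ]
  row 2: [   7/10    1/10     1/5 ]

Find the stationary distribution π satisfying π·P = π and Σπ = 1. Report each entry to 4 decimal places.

Balance equations π_j = Σ_i π_i·P[i][j]:
  π_0 = 3/10·π_0 + 1/2·π_1 + 7/10·π_2
  π_1 = 2/5·π_0 + 1/5·π_1 + 1/10·π_2
  normalize: π_0 + π_1 + π_2 = 1
Solving the linear system gives exactly π = [61/132, 35/132, 3/11].

π = [0.4621, 0.2652, 0.2727]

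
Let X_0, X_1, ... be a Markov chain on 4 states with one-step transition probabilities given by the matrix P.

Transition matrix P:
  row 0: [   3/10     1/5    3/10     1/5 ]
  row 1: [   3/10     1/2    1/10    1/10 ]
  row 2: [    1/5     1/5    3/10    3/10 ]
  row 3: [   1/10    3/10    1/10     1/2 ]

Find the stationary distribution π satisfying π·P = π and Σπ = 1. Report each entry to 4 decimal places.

π = [0.2287, 0.3236, 0.1822, 0.2655]

Balance equations π_j = Σ_i π_i·P[i][j]:
  π_0 = 3/10·π_0 + 3/10·π_1 + 1/5·π_2 + 1/10·π_3
  π_1 = 1/5·π_0 + 1/2·π_1 + 1/5·π_2 + 3/10·π_3
  π_2 = 3/10·π_0 + 1/10·π_1 + 3/10·π_2 + 1/10·π_3
  normalize: π_0 + π_1 + π_2 + π_3 = 1
Solving the linear system gives exactly π = [59/258, 167/516, 47/258, 137/516].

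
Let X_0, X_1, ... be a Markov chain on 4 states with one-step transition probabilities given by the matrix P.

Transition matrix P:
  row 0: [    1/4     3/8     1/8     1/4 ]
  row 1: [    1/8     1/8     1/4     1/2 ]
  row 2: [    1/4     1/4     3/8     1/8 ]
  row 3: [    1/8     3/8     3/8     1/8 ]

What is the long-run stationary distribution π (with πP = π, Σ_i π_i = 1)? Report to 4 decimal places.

π = [0.1850, 0.2705, 0.2949, 0.2496]

Balance equations π_j = Σ_i π_i·P[i][j]:
  π_0 = 1/4·π_0 + 1/8·π_1 + 1/4·π_2 + 1/8·π_3
  π_1 = 3/8·π_0 + 1/8·π_1 + 1/4·π_2 + 3/8·π_3
  π_2 = 1/8·π_0 + 1/4·π_1 + 3/8·π_2 + 3/8·π_3
  normalize: π_0 + π_1 + π_2 + π_3 = 1
Solving the linear system gives exactly π = [106/573, 155/573, 169/573, 143/573].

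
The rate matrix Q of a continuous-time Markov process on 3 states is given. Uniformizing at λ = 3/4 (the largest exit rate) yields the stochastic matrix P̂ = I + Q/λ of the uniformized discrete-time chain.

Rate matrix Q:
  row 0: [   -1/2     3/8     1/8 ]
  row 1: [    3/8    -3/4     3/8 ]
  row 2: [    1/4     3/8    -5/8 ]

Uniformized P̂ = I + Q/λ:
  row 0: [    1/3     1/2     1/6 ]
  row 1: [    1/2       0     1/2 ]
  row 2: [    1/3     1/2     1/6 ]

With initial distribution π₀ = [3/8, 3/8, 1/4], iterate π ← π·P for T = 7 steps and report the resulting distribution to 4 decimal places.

t=0: π = [0.3750, 0.3750, 0.2500]
t=1: π = [0.3958, 0.3125, 0.2917]
t=2: π = [0.3854, 0.3438, 0.2708]
t=3: π = [0.3906, 0.3281, 0.2813]
t=4: π = [0.3880, 0.3359, 0.2760]
t=5: π = [0.3893, 0.3320, 0.2786]
t=6: π = [0.3887, 0.3340, 0.2773]
t=7: π = [0.3890, 0.3330, 0.2780]

π = [0.3890, 0.3330, 0.2780]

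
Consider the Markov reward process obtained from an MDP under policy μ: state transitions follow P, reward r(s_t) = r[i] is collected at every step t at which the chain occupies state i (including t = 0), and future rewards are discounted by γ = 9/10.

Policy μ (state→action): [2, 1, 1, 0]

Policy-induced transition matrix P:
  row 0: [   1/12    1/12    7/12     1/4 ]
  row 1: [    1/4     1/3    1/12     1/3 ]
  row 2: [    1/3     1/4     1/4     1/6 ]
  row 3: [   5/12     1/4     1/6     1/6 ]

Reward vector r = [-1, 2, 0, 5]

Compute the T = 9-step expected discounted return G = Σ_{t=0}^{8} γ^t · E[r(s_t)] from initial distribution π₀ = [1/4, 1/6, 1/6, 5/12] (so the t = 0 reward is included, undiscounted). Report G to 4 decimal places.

G = 8.8227

t=0: π = [0.2500, 0.1667, 0.1667, 0.4167], E[r] = 2.1667, γ^t·E[r] = 2.166667, running G = 2.166667
t=1: π = [0.2917, 0.2222, 0.2708, 0.2153], E[r] = 1.2292, γ^t·E[r] = 1.106250, running G = 3.272917
t=2: π = [0.2598, 0.2199, 0.2922, 0.2280], E[r] = 1.3200, γ^t·E[r] = 1.069219, running G = 4.342135
t=3: π = [0.2690, 0.2250, 0.2810, 0.2250], E[r] = 1.3058, γ^t·E[r] = 0.951961, running G = 5.294096
t=4: π = [0.2661, 0.2239, 0.2834, 0.2266], E[r] = 1.3147, γ^t·E[r] = 0.862579, running G = 6.156675
t=5: π = [0.2670, 0.2243, 0.2825, 0.2262], E[r] = 1.3124, γ^t·E[r] = 0.774945, running G = 6.931620
t=6: π = [0.2667, 0.2242, 0.2828, 0.2263], E[r] = 1.3132, γ^t·E[r] = 0.697875, running G = 7.629495
t=7: π = [0.2668, 0.2242, 0.2827, 0.2263], E[r] = 1.3129, γ^t·E[r] = 0.627965, running G = 8.257460
t=8: π = [0.2668, 0.2242, 0.2827, 0.2263], E[r] = 1.3130, γ^t·E[r] = 0.565204, running G = 8.822664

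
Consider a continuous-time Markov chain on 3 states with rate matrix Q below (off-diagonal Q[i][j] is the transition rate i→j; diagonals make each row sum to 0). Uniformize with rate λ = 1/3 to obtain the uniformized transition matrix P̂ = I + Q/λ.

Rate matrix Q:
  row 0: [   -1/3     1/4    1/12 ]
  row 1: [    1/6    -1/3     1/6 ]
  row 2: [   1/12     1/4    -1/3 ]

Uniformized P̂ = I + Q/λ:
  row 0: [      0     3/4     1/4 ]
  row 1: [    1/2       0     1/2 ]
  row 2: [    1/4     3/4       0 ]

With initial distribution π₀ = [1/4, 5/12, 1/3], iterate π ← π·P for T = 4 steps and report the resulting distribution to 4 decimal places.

π = [0.2874, 0.4248, 0.2878]

t=0: π = [0.2500, 0.4167, 0.3333]
t=1: π = [0.2917, 0.4375, 0.2708]
t=2: π = [0.2865, 0.4219, 0.2917]
t=3: π = [0.2839, 0.4336, 0.2826]
t=4: π = [0.2874, 0.4248, 0.2878]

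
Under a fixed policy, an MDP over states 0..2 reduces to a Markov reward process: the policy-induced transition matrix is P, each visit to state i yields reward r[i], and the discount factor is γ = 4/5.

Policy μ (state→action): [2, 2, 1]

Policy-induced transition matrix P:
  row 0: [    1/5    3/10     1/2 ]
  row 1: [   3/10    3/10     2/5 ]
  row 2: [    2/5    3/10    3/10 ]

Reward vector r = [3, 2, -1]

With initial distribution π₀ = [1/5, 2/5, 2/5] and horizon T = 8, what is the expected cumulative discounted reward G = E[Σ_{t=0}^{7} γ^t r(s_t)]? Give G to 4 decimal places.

G = 4.6148

t=0: π = [0.2000, 0.4000, 0.4000], E[r] = 1.0000, γ^t·E[r] = 1.000000, running G = 1.000000
t=1: π = [0.3200, 0.3000, 0.3800], E[r] = 1.1800, γ^t·E[r] = 0.944000, running G = 1.944000
t=2: π = [0.3060, 0.3000, 0.3940], E[r] = 1.1240, γ^t·E[r] = 0.719360, running G = 2.663360
t=3: π = [0.3088, 0.3000, 0.3912], E[r] = 1.1352, γ^t·E[r] = 0.581222, running G = 3.244582
t=4: π = [0.3082, 0.3000, 0.3918], E[r] = 1.1330, γ^t·E[r] = 0.464060, running G = 3.708643
t=5: π = [0.3084, 0.3000, 0.3916], E[r] = 1.1334, γ^t·E[r] = 0.371395, running G = 4.080038
t=6: π = [0.3083, 0.3000, 0.3917], E[r] = 1.1333, γ^t·E[r] = 0.297093, running G = 4.377131
t=7: π = [0.3083, 0.3000, 0.3917], E[r] = 1.1333, γ^t·E[r] = 0.237678, running G = 4.614808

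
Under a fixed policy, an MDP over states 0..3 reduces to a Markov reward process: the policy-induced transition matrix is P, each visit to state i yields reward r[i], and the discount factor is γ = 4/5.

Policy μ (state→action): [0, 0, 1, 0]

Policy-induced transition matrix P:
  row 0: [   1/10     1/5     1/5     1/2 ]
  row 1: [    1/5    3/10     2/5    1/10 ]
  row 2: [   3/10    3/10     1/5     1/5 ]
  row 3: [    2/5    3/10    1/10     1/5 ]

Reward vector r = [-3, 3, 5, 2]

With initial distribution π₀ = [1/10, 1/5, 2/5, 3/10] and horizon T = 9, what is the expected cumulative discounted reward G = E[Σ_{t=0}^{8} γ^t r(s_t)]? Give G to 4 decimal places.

G = 8.4896

t=0: π = [0.1000, 0.2000, 0.4000, 0.3000], E[r] = 2.9000, γ^t·E[r] = 2.900000, running G = 2.900000
t=1: π = [0.2900, 0.2900, 0.2100, 0.2100], E[r] = 1.4700, γ^t·E[r] = 1.176000, running G = 4.076000
t=2: π = [0.2340, 0.2710, 0.2370, 0.2580], E[r] = 1.8120, γ^t·E[r] = 1.159680, running G = 5.235680
t=3: π = [0.2519, 0.2766, 0.2284, 0.2431], E[r] = 1.7023, γ^t·E[r] = 0.871578, running G = 6.107258
t=4: π = [0.2463, 0.2748, 0.2310, 0.2479], E[r] = 1.7365, γ^t·E[r] = 0.711266, running G = 6.818524
t=5: π = [0.2481, 0.2754, 0.2302, 0.2464], E[r] = 1.7256, γ^t·E[r] = 0.565447, running G = 7.383970
t=6: π = [0.2475, 0.2752, 0.2304, 0.2469], E[r] = 1.7290, γ^t·E[r] = 0.453258, running G = 7.837228
t=7: π = [0.2477, 0.2753, 0.2304, 0.2467], E[r] = 1.7280, γ^t·E[r] = 0.362378, running G = 8.199606
t=8: π = [0.2476, 0.2752, 0.2304, 0.2468], E[r] = 1.7283, γ^t·E[r] = 0.289960, running G = 8.489566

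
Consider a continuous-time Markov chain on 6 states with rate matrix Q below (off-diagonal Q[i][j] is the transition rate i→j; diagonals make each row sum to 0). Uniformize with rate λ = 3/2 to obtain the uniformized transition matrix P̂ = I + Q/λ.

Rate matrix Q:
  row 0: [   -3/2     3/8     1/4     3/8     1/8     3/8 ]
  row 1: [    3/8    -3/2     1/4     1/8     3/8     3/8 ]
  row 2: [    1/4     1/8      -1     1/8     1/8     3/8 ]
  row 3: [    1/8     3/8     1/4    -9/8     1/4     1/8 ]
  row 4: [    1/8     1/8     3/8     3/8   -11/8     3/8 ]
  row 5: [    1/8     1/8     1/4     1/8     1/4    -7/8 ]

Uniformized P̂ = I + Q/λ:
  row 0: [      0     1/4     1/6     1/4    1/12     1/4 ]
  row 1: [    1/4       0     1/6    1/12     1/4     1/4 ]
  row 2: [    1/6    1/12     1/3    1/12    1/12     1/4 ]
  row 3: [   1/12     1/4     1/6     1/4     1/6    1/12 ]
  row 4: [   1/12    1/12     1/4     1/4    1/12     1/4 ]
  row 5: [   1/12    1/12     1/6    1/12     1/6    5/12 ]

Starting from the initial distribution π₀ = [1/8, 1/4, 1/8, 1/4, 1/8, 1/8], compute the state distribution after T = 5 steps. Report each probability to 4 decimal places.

t=0: π = [0.1250, 0.2500, 0.1250, 0.2500, 0.1250, 0.1250]
t=1: π = [0.1250, 0.1250, 0.1979, 0.1667, 0.1563, 0.2292]
t=2: π = [0.1102, 0.1215, 0.2127, 0.1580, 0.1372, 0.2604]
t=3: π = [0.1121, 0.1179, 0.2135, 0.1509, 0.1385, 0.2671]
t=4: π = [0.1114, 0.1173, 0.2138, 0.1502, 0.1378, 0.2694]
t=5: π = [0.1114, 0.1172, 0.2138, 0.1499, 0.1379, 0.2699]

π = [0.1114, 0.1172, 0.2138, 0.1499, 0.1379, 0.2699]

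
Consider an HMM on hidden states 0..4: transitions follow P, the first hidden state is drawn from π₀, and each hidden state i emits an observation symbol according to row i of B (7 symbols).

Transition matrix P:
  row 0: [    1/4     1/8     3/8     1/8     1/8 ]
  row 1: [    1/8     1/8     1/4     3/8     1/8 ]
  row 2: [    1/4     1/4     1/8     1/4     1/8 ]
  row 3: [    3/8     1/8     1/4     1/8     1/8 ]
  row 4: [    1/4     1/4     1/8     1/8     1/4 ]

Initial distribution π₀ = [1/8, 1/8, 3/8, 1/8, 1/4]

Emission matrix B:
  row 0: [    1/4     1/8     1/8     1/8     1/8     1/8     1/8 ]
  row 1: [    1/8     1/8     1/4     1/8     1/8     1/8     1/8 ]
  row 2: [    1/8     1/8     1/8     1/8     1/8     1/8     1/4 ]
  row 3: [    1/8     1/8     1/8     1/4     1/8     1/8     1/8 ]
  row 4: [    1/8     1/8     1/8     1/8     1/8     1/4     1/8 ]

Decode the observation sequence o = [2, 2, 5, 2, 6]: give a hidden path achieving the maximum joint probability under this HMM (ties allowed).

t=0: δ = [1.562e-02, 3.125e-02, 4.688e-02, 1.562e-02, 3.125e-02]  (obs o_0=2)
t=1: δ = [1.465e-03, 2.930e-03, 9.766e-04, 1.465e-03, 9.766e-04]  ψ = [2, 2, 1, 1, 4]  (obs o_1=2)
t=2: δ = [6.866e-05, 4.578e-05, 9.155e-05, 1.373e-04, 9.155e-05]  ψ = [3, 1, 1, 1, 1]  (obs o_2=5)
t=3: δ = [6.437e-06, 5.722e-06, 4.292e-06, 2.861e-06, 2.861e-06]  ψ = [3, 2, 3, 2, 4]  (obs o_3=2)
t=4: δ = [2.012e-07, 1.341e-07, 6.035e-07, 2.682e-07, 1.006e-07]  ψ = [0, 2, 0, 1, 0]  (obs o_4=6)
backtrack: best end state = 2; path = [2, 1, 3, 0, 2]

path = [2, 1, 3, 0, 2]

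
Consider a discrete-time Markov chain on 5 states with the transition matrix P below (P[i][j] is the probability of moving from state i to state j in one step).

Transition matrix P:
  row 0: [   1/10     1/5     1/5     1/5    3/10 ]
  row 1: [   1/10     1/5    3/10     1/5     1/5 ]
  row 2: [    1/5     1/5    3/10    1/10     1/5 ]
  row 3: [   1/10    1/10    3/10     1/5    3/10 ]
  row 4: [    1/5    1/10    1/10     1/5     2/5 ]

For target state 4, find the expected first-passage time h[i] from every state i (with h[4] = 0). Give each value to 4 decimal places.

h = [3.9130, 4.3478, 4.3478, 3.9130, 0.0000]

First-step conditioning: h[4] = 0; for i ≠ 4, h[i] = 1 + Σ_k P[i][k]·h[k].
  h[0] = 1 + 1/10·h[0] + 1/5·h[1] + 1/5·h[2] + 1/5·h[3]
  h[1] = 1 + 1/10·h[0] + 1/5·h[1] + 3/10·h[2] + 1/5·h[3]
  h[2] = 1 + 1/5·h[0] + 1/5·h[1] + 3/10·h[2] + 1/10·h[3]
  h[3] = 1 + 1/10·h[0] + 1/10·h[1] + 3/10·h[2] + 1/5·h[3]
Solving the 4×4 linear system over states ≠ 4 gives exactly h = [90/23, 100/23, 100/23, 90/23, 0] (h[4] = 0 is the target).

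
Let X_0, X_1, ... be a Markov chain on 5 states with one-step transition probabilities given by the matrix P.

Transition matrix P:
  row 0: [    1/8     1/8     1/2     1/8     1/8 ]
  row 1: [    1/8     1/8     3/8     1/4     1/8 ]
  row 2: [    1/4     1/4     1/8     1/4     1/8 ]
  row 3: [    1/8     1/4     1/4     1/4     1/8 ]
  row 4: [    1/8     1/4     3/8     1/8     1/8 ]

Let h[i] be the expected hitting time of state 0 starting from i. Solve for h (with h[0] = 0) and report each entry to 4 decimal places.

First-step conditioning: h[0] = 0; for i ≠ 0, h[i] = 1 + Σ_k P[i][k]·h[k].
  h[1] = 1 + 1/8·h[1] + 3/8·h[2] + 1/4·h[3] + 1/8·h[4]
  h[2] = 1 + 1/4·h[1] + 1/8·h[2] + 1/4·h[3] + 1/8·h[4]
  h[3] = 1 + 1/4·h[1] + 1/4·h[2] + 1/4·h[3] + 1/8·h[4]
  h[4] = 1 + 1/4·h[1] + 3/8·h[2] + 1/8·h[3] + 1/8·h[4]
Solving the 4×4 linear system over states ≠ 0 gives exactly h = [0, 5120/817, 4608/817, 5184/817, 5112/817] (h[0] = 0 is the target).

h = [0.0000, 6.2668, 5.6401, 6.3452, 6.2570]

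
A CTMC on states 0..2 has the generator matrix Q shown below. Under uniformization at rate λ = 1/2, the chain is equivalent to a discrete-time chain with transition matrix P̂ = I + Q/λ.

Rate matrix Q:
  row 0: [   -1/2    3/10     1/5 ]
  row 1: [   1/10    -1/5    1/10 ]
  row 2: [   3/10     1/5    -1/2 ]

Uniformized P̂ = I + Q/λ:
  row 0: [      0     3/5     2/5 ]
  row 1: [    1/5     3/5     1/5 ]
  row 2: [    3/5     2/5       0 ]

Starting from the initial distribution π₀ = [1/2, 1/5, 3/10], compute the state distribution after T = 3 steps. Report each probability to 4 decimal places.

t=0: π = [0.5000, 0.2000, 0.3000]
t=1: π = [0.2200, 0.5400, 0.2400]
t=2: π = [0.2520, 0.5520, 0.1960]
t=3: π = [0.2280, 0.5608, 0.2112]

π = [0.2280, 0.5608, 0.2112]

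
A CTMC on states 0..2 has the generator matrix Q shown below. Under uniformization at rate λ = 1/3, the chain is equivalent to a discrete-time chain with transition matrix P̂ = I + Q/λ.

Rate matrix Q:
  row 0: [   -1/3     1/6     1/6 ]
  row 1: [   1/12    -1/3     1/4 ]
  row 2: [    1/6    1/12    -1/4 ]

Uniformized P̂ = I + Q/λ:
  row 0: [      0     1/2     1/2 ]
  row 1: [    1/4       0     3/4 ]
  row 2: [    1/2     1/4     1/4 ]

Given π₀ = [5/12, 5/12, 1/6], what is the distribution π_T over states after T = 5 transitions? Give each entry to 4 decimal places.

t=0: π = [0.4167, 0.4167, 0.1667]
t=1: π = [0.1875, 0.2500, 0.5625]
t=2: π = [0.3438, 0.2344, 0.4219]
t=3: π = [0.2695, 0.2773, 0.4531]
t=4: π = [0.2959, 0.2480, 0.4561]
t=5: π = [0.2900, 0.2620, 0.4480]

π = [0.2900, 0.2620, 0.4480]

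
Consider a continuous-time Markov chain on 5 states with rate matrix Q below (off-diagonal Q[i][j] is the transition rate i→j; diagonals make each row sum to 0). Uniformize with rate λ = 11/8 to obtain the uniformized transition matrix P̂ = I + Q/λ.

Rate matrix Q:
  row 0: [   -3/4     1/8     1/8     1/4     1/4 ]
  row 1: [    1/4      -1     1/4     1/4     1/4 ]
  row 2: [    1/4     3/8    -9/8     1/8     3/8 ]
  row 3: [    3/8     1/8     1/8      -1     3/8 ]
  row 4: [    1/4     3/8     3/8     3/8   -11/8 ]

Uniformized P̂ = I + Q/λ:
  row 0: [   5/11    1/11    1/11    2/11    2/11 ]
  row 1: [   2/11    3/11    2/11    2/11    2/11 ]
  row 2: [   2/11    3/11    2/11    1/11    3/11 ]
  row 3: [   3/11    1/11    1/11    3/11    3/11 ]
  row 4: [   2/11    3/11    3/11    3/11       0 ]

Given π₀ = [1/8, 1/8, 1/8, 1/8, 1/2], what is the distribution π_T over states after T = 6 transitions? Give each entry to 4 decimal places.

π = [0.2753, 0.1859, 0.1548, 0.2026, 0.1814]

t=0: π = [0.1250, 0.1250, 0.1250, 0.1250, 0.5000]
t=1: π = [0.2273, 0.2273, 0.2045, 0.2273, 0.1136]
t=2: π = [0.2645, 0.1901, 0.1508, 0.1942, 0.2004]
t=3: π = [0.2716, 0.1893, 0.1583, 0.2040, 0.1767]
t=4: π = [0.2744, 0.1863, 0.1547, 0.2020, 0.1826]
t=5: π = [0.2750, 0.1861, 0.1551, 0.2027, 0.1810]
t=6: π = [0.2753, 0.1859, 0.1548, 0.2026, 0.1814]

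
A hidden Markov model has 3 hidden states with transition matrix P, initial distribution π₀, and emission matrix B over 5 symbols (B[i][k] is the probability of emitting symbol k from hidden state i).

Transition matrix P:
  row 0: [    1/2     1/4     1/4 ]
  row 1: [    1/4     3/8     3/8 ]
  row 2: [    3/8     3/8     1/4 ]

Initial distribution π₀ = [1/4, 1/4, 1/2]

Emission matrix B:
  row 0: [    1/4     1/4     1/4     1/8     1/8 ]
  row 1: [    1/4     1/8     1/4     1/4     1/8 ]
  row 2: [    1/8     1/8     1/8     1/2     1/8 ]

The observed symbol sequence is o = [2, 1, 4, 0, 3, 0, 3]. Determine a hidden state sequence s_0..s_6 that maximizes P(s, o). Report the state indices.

path = [0, 0, 0, 0, 2, 1, 2]

t=0: δ = [6.250e-02, 6.250e-02, 6.250e-02]  (obs o_0=2)
t=1: δ = [7.812e-03, 2.930e-03, 2.930e-03]  ψ = [0, 1, 1]  (obs o_1=1)
t=2: δ = [4.883e-04, 2.441e-04, 2.441e-04]  ψ = [0, 0, 0]  (obs o_2=4)
t=3: δ = [6.104e-05, 3.052e-05, 1.526e-05]  ψ = [0, 0, 0]  (obs o_3=0)
t=4: δ = [3.815e-06, 3.815e-06, 7.629e-06]  ψ = [0, 0, 0]  (obs o_4=3)
t=5: δ = [7.153e-07, 7.153e-07, 2.384e-07]  ψ = [2, 2, 2]  (obs o_5=0)
t=6: δ = [4.470e-08, 6.706e-08, 1.341e-07]  ψ = [0, 1, 1]  (obs o_6=3)
backtrack: best end state = 2; path = [0, 0, 0, 0, 2, 1, 2]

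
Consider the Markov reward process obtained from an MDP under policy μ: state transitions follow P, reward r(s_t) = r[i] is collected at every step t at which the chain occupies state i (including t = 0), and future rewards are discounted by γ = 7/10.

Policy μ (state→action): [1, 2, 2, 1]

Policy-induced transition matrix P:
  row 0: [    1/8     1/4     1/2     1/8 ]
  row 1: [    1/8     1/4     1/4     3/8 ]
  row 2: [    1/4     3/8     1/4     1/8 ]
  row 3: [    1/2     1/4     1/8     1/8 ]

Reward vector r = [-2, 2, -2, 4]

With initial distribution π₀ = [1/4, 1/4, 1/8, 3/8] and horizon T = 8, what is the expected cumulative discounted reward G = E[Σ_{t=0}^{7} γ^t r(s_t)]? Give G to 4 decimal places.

G = 1.8252

t=0: π = [0.2500, 0.2500, 0.1250, 0.3750], E[r] = 1.2500, γ^t·E[r] = 1.250000, running G = 1.250000
t=1: π = [0.2813, 0.2656, 0.2656, 0.1875], E[r] = 0.1875, γ^t·E[r] = 0.131250, running G = 1.381250
t=2: π = [0.2285, 0.2832, 0.2969, 0.1914], E[r] = 0.2813, γ^t·E[r] = 0.137813, running G = 1.519063
t=3: π = [0.2339, 0.2871, 0.2832, 0.1958], E[r] = 0.3232, γ^t·E[r] = 0.110872, running G = 1.629935
t=4: π = [0.2338, 0.2854, 0.2840, 0.1968], E[r] = 0.3223, γ^t·E[r] = 0.077376, running G = 1.707311
t=5: π = [0.2343, 0.2855, 0.2839, 0.1964], E[r] = 0.3201, γ^t·E[r] = 0.053799, running G = 1.761110
t=6: π = [0.2341, 0.2855, 0.2840, 0.1964], E[r] = 0.3202, γ^t·E[r] = 0.037669, running G = 1.798778
t=7: π = [0.2341, 0.2855, 0.2840, 0.1964], E[r] = 0.3202, γ^t·E[r] = 0.026373, running G = 1.825151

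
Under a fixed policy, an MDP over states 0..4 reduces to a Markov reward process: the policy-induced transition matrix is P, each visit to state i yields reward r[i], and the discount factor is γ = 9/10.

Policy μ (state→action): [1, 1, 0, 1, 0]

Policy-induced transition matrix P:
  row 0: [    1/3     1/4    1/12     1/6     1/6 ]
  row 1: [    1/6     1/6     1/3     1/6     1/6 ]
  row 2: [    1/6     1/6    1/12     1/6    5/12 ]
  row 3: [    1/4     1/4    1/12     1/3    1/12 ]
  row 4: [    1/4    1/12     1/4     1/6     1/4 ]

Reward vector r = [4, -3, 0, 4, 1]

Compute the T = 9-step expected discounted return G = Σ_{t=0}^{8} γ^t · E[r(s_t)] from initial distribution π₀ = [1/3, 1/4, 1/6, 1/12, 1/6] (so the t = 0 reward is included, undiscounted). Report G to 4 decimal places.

t=0: π = [0.3333, 0.2500, 0.1667, 0.0833, 0.1667], E[r] = 1.0833, γ^t·E[r] = 1.083333, running G = 1.083333
t=1: π = [0.2431, 0.1875, 0.1736, 0.1806, 0.2153], E[r] = 1.3472, γ^t·E[r] = 1.212500, running G = 2.295833
t=2: π = [0.2402, 0.1840, 0.1661, 0.1968, 0.2130], E[r] = 1.4086, γ^t·E[r] = 1.140938, running G = 3.436771
t=3: π = [0.2408, 0.1853, 0.1648, 0.1995, 0.2095], E[r] = 1.4147, γ^t·E[r] = 1.031344, running G = 4.468115
t=4: π = [0.2409, 0.1859, 0.1646, 0.1999, 0.2087], E[r] = 1.4142, γ^t·E[r] = 0.927872, running G = 5.395986
t=5: π = [0.2409, 0.1860, 0.1646, 0.2000, 0.2085], E[r] = 1.4139, γ^t·E[r] = 0.834914, running G = 6.230901
t=6: π = [0.2409, 0.1860, 0.1646, 0.2000, 0.2085], E[r] = 1.4139, γ^t·E[r] = 0.751386, running G = 6.982286
t=7: π = [0.2409, 0.1860, 0.1646, 0.2000, 0.2085], E[r] = 1.4139, γ^t·E[r] = 0.676243, running G = 7.658529
t=8: π = [0.2409, 0.1860, 0.1646, 0.2000, 0.2085], E[r] = 1.4139, γ^t·E[r] = 0.608618, running G = 8.267147

G = 8.2671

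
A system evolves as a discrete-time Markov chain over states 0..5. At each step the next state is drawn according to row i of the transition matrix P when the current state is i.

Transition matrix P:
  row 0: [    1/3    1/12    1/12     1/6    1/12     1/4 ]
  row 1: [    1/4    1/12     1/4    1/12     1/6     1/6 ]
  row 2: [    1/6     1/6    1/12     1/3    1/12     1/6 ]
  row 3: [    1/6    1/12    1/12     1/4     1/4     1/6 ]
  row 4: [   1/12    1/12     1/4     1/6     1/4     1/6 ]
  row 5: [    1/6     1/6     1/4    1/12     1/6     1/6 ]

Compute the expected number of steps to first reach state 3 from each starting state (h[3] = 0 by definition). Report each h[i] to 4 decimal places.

First-step conditioning: h[3] = 0; for i ≠ 3, h[i] = 1 + Σ_k P[i][k]·h[k].
  h[0] = 1 + 1/3·h[0] + 1/12·h[1] + 1/12·h[2] + 1/12·h[4] + 1/4·h[5]
  h[1] = 1 + 1/4·h[0] + 1/12·h[1] + 1/4·h[2] + 1/6·h[4] + 1/6·h[5]
  h[2] = 1 + 1/6·h[0] + 1/6·h[1] + 1/12·h[2] + 1/12·h[4] + 1/6·h[5]
  h[4] = 1 + 1/12·h[0] + 1/12·h[1] + 1/4·h[2] + 1/4·h[4] + 1/6·h[5]
  h[5] = 1 + 1/6·h[0] + 1/6·h[1] + 1/4·h[2] + 1/6·h[4] + 1/6·h[5]
Solving the 5×5 linear system over states ≠ 3 gives exactly h = [38036/6345, 7972/1269, 31684/6345, 0, 36568/6345, 40012/6345] (h[3] = 0 is the target).

h = [5.9946, 6.2821, 4.9935, 0.0000, 5.7633, 6.3061]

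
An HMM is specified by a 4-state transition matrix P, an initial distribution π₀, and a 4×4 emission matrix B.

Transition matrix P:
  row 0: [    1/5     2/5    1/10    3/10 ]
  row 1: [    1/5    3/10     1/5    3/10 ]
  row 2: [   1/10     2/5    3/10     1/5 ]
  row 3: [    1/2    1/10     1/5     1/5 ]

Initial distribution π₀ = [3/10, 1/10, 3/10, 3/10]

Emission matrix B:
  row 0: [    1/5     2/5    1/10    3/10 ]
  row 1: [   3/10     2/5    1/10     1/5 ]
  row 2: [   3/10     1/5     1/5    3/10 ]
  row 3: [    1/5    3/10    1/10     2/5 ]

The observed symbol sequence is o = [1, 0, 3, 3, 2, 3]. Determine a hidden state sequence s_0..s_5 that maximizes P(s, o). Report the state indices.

t=0: δ = [1.200e-01, 4.000e-02, 6.000e-02, 9.000e-02]  (obs o_0=1)
t=1: δ = [9.000e-03, 1.440e-02, 5.400e-03, 7.200e-03]  ψ = [3, 0, 2, 0]  (obs o_1=0)
t=2: δ = [1.080e-03, 8.640e-04, 8.640e-04, 1.728e-03]  ψ = [3, 1, 1, 1]  (obs o_2=3)
t=3: δ = [2.592e-04, 8.640e-05, 1.037e-04, 1.382e-04]  ψ = [3, 0, 3, 3]  (obs o_3=3)
t=4: δ = [6.912e-06, 1.037e-05, 6.221e-06, 7.776e-06]  ψ = [3, 0, 2, 0]  (obs o_4=2)
t=5: δ = [1.166e-06, 6.221e-07, 6.221e-07, 1.244e-06]  ψ = [3, 1, 1, 1]  (obs o_5=3)
backtrack: best end state = 3; path = [0, 1, 3, 0, 1, 3]

path = [0, 1, 3, 0, 1, 3]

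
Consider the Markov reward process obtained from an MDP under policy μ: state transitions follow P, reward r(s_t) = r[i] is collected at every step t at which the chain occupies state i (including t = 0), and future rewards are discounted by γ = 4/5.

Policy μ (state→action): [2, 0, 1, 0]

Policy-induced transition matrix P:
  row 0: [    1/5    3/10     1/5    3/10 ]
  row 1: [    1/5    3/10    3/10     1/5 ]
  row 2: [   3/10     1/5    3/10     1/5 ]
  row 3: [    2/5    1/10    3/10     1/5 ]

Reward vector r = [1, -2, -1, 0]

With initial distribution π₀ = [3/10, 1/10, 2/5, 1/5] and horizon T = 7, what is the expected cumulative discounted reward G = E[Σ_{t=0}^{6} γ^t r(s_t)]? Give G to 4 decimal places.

G = -1.6208

t=0: π = [0.3000, 0.1000, 0.4000, 0.2000], E[r] = -0.3000, γ^t·E[r] = -0.300000, running G = -0.300000
t=1: π = [0.2800, 0.2200, 0.2700, 0.2300], E[r] = -0.4300, γ^t·E[r] = -0.344000, running G = -0.644000
t=2: π = [0.2730, 0.2270, 0.2720, 0.2280], E[r] = -0.4530, γ^t·E[r] = -0.289920, running G = -0.933920
t=3: π = [0.2728, 0.2272, 0.2727, 0.2273], E[r] = -0.4543, γ^t·E[r] = -0.232602, running G = -1.166522
t=4: π = [0.2727, 0.2273, 0.2727, 0.2273], E[r] = -0.4545, γ^t·E[r] = -0.186175, running G = -1.352697
t=5: π = [0.2727, 0.2273, 0.2727, 0.2273], E[r] = -0.4545, γ^t·E[r] = -0.148945, running G = -1.501642
t=6: π = [0.2727, 0.2273, 0.2727, 0.2273], E[r] = -0.4545, γ^t·E[r] = -0.119156, running G = -1.620798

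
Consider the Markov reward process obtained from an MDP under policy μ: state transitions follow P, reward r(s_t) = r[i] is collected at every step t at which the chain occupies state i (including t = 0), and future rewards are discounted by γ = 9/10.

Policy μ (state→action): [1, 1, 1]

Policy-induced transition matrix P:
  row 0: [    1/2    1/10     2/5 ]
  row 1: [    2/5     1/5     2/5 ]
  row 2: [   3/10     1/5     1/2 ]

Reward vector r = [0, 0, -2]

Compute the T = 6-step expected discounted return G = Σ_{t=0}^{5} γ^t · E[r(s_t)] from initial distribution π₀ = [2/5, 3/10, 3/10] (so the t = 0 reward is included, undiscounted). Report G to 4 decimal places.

G = -3.8475

t=0: π = [0.4000, 0.3000, 0.3000], E[r] = -0.6000, γ^t·E[r] = -0.600000, running G = -0.600000
t=1: π = [0.4100, 0.1600, 0.4300], E[r] = -0.8600, γ^t·E[r] = -0.774000, running G = -1.374000
t=2: π = [0.3980, 0.1590, 0.4430], E[r] = -0.8860, γ^t·E[r] = -0.717660, running G = -2.091660
t=3: π = [0.3955, 0.1602, 0.4443], E[r] = -0.8886, γ^t·E[r] = -0.647789, running G = -2.739449
t=4: π = [0.3951, 0.1605, 0.4444], E[r] = -0.8889, γ^t·E[r] = -0.583181, running G = -3.322630
t=5: π = [0.3951, 0.1605, 0.4444], E[r] = -0.8889, γ^t·E[r] = -0.524878, running G = -3.847509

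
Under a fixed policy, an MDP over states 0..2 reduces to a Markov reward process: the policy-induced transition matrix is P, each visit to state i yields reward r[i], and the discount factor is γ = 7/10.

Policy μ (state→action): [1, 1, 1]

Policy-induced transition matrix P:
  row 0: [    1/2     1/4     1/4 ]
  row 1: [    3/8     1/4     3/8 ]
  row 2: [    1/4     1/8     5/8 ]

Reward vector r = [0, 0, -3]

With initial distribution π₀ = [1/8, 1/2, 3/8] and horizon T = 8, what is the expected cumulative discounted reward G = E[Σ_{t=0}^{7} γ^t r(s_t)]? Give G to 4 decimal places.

G = -3.9868

t=0: π = [0.1250, 0.5000, 0.3750], E[r] = -1.1250, γ^t·E[r] = -1.125000, running G = -1.125000
t=1: π = [0.3438, 0.2031, 0.4531], E[r] = -1.3594, γ^t·E[r] = -0.951563, running G = -2.076563
t=2: π = [0.3613, 0.1934, 0.4453], E[r] = -1.3359, γ^t·E[r] = -0.654609, running G = -2.731172
t=3: π = [0.3645, 0.1943, 0.4412], E[r] = -1.3235, γ^t·E[r] = -0.453956, running G = -3.185128
t=4: π = [0.3654, 0.1949, 0.4397], E[r] = -1.3192, γ^t·E[r] = -0.316736, running G = -3.501864
t=5: π = [0.3657, 0.1950, 0.4393], E[r] = -1.3178, γ^t·E[r] = -0.221477, running G = -3.723340
t=6: π = [0.3658, 0.1951, 0.4391], E[r] = -1.3173, γ^t·E[r] = -0.154979, running G = -3.878319
t=7: π = [0.3658, 0.1951, 0.4390], E[r] = -1.3171, γ^t·E[r] = -0.108473, running G = -3.986792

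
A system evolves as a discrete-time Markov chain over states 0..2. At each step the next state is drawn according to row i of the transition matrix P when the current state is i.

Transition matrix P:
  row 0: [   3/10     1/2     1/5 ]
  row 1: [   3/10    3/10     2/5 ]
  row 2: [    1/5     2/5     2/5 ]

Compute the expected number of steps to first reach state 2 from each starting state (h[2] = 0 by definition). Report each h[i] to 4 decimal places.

First-step conditioning: h[2] = 0; for i ≠ 2, h[i] = 1 + Σ_k P[i][k]·h[k].
  h[0] = 1 + 3/10·h[0] + 1/2·h[1]
  h[1] = 1 + 3/10·h[0] + 3/10·h[1]
Solving the 2×2 linear system over states ≠ 2 gives exactly h = [60/17, 50/17, 0] (h[2] = 0 is the target).

h = [3.5294, 2.9412, 0.0000]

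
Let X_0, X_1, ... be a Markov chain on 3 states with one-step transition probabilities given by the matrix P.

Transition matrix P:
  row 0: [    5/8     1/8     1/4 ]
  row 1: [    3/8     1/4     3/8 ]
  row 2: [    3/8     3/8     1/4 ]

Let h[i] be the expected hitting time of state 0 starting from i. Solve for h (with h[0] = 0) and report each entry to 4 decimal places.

First-step conditioning: h[0] = 0; for i ≠ 0, h[i] = 1 + Σ_k P[i][k]·h[k].
  h[1] = 1 + 1/4·h[1] + 3/8·h[2]
  h[2] = 1 + 3/8·h[1] + 1/4·h[2]
Solving the 2×2 linear system over states ≠ 0 gives exactly h = [0, 8/3, 8/3] (h[0] = 0 is the target).

h = [0.0000, 2.6667, 2.6667]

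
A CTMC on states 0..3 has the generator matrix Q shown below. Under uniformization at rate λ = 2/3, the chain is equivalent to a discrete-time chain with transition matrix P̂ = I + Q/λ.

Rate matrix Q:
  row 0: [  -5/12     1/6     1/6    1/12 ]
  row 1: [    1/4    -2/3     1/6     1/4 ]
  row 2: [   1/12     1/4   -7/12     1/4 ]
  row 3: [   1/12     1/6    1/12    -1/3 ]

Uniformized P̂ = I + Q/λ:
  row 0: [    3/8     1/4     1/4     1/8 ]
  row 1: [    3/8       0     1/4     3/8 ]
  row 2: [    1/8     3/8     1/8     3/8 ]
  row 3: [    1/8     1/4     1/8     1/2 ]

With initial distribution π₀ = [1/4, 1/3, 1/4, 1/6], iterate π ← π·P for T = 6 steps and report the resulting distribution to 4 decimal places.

π = [0.2394, 0.2183, 0.1822, 0.3601]

t=0: π = [0.2500, 0.3333, 0.2500, 0.1667]
t=1: π = [0.2708, 0.1979, 0.1979, 0.3333]
t=2: π = [0.2422, 0.2253, 0.1836, 0.3490]
t=3: π = [0.2419, 0.2166, 0.1834, 0.3581]
t=4: π = [0.2396, 0.2188, 0.1823, 0.3593]
t=5: π = [0.2396, 0.2181, 0.1823, 0.3600]
t=6: π = [0.2394, 0.2183, 0.1822, 0.3601]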